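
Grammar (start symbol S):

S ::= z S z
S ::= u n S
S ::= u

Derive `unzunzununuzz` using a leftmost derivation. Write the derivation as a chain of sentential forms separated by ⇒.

S ⇒ unS ⇒ unzSz ⇒ unzunSz ⇒ unzunzSzz ⇒ unzunzunSzz ⇒ unzunzununSzz ⇒ unzunzununuzz

S ⇒ unS   [S ::= u n S]
unS ⇒ unzSz   [S ::= z S z]
unzSz ⇒ unzunSz   [S ::= u n S]
unzunSz ⇒ unzunzSzz   [S ::= z S z]
unzunzSzz ⇒ unzunzunSzz   [S ::= u n S]
unzunzunSzz ⇒ unzunzununSzz   [S ::= u n S]
unzunzununSzz ⇒ unzunzununuzz   [S ::= u]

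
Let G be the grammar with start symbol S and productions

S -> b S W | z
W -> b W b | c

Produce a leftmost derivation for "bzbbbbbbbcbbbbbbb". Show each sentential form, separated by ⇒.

S ⇒ bSW   [S -> b S W]
bSW ⇒ bzW   [S -> z]
bzW ⇒ bzbWb   [W -> b W b]
bzbWb ⇒ bzbbWbb   [W -> b W b]
bzbbWbb ⇒ bzbbbWbbb   [W -> b W b]
bzbbbWbbb ⇒ bzbbbbWbbbb   [W -> b W b]
bzbbbbWbbbb ⇒ bzbbbbbWbbbbb   [W -> b W b]
bzbbbbbWbbbbb ⇒ bzbbbbbbWbbbbbb   [W -> b W b]
bzbbbbbbWbbbbbb ⇒ bzbbbbbbbWbbbbbbb   [W -> b W b]
bzbbbbbbbWbbbbbbb ⇒ bzbbbbbbbcbbbbbbb   [W -> c]

S ⇒ bSW ⇒ bzW ⇒ bzbWb ⇒ bzbbWbb ⇒ bzbbbWbbb ⇒ bzbbbbWbbbb ⇒ bzbbbbbWbbbbb ⇒ bzbbbbbbWbbbbbb ⇒ bzbbbbbbbWbbbbbbb ⇒ bzbbbbbbbcbbbbbbb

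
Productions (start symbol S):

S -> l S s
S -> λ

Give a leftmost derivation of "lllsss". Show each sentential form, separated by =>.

S=>lSs=>llSss=>lllSsss=>lllsss

S => lSs   [S -> l S s]
lSs => llSss   [S -> l S s]
llSss => lllSsss   [S -> l S s]
lllSsss => lllsss   [S -> λ]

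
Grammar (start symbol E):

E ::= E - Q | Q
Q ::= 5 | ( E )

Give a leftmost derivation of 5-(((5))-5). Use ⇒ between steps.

E ⇒ E-Q   [E ::= E - Q]
E-Q ⇒ Q-Q   [E ::= Q]
Q-Q ⇒ 5-Q   [Q ::= 5]
5-Q ⇒ 5-(E)   [Q ::= ( E )]
5-(E) ⇒ 5-(E-Q)   [E ::= E - Q]
5-(E-Q) ⇒ 5-(Q-Q)   [E ::= Q]
5-(Q-Q) ⇒ 5-((E)-Q)   [Q ::= ( E )]
5-((E)-Q) ⇒ 5-((Q)-Q)   [E ::= Q]
5-((Q)-Q) ⇒ 5-(((E))-Q)   [Q ::= ( E )]
5-(((E))-Q) ⇒ 5-(((Q))-Q)   [E ::= Q]
5-(((Q))-Q) ⇒ 5-(((5))-Q)   [Q ::= 5]
5-(((5))-Q) ⇒ 5-(((5))-5)   [Q ::= 5]

E ⇒ E-Q ⇒ Q-Q ⇒ 5-Q ⇒ 5-(E) ⇒ 5-(E-Q) ⇒ 5-(Q-Q) ⇒ 5-((E)-Q) ⇒ 5-((Q)-Q) ⇒ 5-(((E))-Q) ⇒ 5-(((Q))-Q) ⇒ 5-(((5))-Q) ⇒ 5-(((5))-5)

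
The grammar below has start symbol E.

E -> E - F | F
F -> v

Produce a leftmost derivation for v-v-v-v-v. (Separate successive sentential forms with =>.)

E => E-F   [E -> E - F]
E-F => E-F-F   [E -> E - F]
E-F-F => E-F-F-F   [E -> E - F]
E-F-F-F => E-F-F-F-F   [E -> E - F]
E-F-F-F-F => F-F-F-F-F   [E -> F]
F-F-F-F-F => v-F-F-F-F   [F -> v]
v-F-F-F-F => v-v-F-F-F   [F -> v]
v-v-F-F-F => v-v-v-F-F   [F -> v]
v-v-v-F-F => v-v-v-v-F   [F -> v]
v-v-v-v-F => v-v-v-v-v   [F -> v]

E=>E-F=>E-F-F=>E-F-F-F=>E-F-F-F-F=>F-F-F-F-F=>v-F-F-F-F=>v-v-F-F-F=>v-v-v-F-F=>v-v-v-v-F=>v-v-v-v-v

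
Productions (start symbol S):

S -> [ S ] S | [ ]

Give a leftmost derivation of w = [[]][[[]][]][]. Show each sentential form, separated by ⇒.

S ⇒ [S]S   [S -> [ S ] S]
[S]S ⇒ [[]]S   [S -> [ ]]
[[]]S ⇒ [[]][S]S   [S -> [ S ] S]
[[]][S]S ⇒ [[]][[S]S]S   [S -> [ S ] S]
[[]][[S]S]S ⇒ [[]][[[]]S]S   [S -> [ ]]
[[]][[[]]S]S ⇒ [[]][[[]][]]S   [S -> [ ]]
[[]][[[]][]]S ⇒ [[]][[[]][]][]   [S -> [ ]]

S ⇒ [S]S ⇒ [[]]S ⇒ [[]][S]S ⇒ [[]][[S]S]S ⇒ [[]][[[]]S]S ⇒ [[]][[[]][]]S ⇒ [[]][[[]][]][]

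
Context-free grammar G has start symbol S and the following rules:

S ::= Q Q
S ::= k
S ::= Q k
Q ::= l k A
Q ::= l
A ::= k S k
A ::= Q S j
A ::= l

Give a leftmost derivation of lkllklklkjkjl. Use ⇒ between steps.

S ⇒ QQ   [S ::= Q Q]
QQ ⇒ lkAQ   [Q ::= l k A]
lkAQ ⇒ lkQSjQ   [A ::= Q S j]
lkQSjQ ⇒ lklSjQ   [Q ::= l]
lklSjQ ⇒ lklQkjQ   [S ::= Q k]
lklQkjQ ⇒ lkllkAkjQ   [Q ::= l k A]
lkllkAkjQ ⇒ lkllkQSjkjQ   [A ::= Q S j]
lkllkQSjkjQ ⇒ lkllklkASjkjQ   [Q ::= l k A]
lkllklkASjkjQ ⇒ lkllklklSjkjQ   [A ::= l]
lkllklklSjkjQ ⇒ lkllklklkjkjQ   [S ::= k]
lkllklklkjkjQ ⇒ lkllklklkjkjl   [Q ::= l]

S ⇒ QQ ⇒ lkAQ ⇒ lkQSjQ ⇒ lklSjQ ⇒ lklQkjQ ⇒ lkllkAkjQ ⇒ lkllkQSjkjQ ⇒ lkllklkASjkjQ ⇒ lkllklklSjkjQ ⇒ lkllklklkjkjQ ⇒ lkllklklkjkjl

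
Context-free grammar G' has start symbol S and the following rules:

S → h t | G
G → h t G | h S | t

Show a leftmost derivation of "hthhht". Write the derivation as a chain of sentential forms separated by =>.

S => G   [S → G]
G => htG   [G → h t G]
htG => hthS   [G → h S]
hthS => hthG   [S → G]
hthG => hthhS   [G → h S]
hthhS => hthhht   [S → h t]

S=>G=>htG=>hthS=>hthG=>hthhS=>hthhht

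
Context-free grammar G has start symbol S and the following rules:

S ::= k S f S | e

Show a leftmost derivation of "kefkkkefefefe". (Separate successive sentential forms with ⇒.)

S ⇒ kSfS   [S ::= k S f S]
kSfS ⇒ kefS   [S ::= e]
kefS ⇒ kefkSfS   [S ::= k S f S]
kefkSfS ⇒ kefkkSfSfS   [S ::= k S f S]
kefkkSfSfS ⇒ kefkkkSfSfSfS   [S ::= k S f S]
kefkkkSfSfSfS ⇒ kefkkkefSfSfS   [S ::= e]
kefkkkefSfSfS ⇒ kefkkkefefSfS   [S ::= e]
kefkkkefefSfS ⇒ kefkkkefefefS   [S ::= e]
kefkkkefefefS ⇒ kefkkkefefefe   [S ::= e]

S⇒kSfS⇒kefS⇒kefkSfS⇒kefkkSfSfS⇒kefkkkSfSfSfS⇒kefkkkefSfSfS⇒kefkkkefefSfS⇒kefkkkefefefS⇒kefkkkefefefe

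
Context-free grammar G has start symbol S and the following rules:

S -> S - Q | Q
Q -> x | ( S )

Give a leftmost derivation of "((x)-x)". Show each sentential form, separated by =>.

S => Q => (S) => (S-Q) => (Q-Q) => ((S)-Q) => ((Q)-Q) => ((x)-Q) => ((x)-x)

S => Q   [S -> Q]
Q => (S)   [Q -> ( S )]
(S) => (S-Q)   [S -> S - Q]
(S-Q) => (Q-Q)   [S -> Q]
(Q-Q) => ((S)-Q)   [Q -> ( S )]
((S)-Q) => ((Q)-Q)   [S -> Q]
((Q)-Q) => ((x)-Q)   [Q -> x]
((x)-Q) => ((x)-x)   [Q -> x]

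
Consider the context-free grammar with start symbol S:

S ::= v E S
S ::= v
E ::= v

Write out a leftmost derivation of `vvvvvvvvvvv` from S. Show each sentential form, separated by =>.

S=>vES=>vvS=>vvvES=>vvvvS=>vvvvvES=>vvvvvvS=>vvvvvvvES=>vvvvvvvvS=>vvvvvvvvvES=>vvvvvvvvvvS=>vvvvvvvvvvv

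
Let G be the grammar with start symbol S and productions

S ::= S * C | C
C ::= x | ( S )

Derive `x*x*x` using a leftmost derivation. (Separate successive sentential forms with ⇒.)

S ⇒ S*C ⇒ S*C*C ⇒ C*C*C ⇒ x*C*C ⇒ x*x*C ⇒ x*x*x

S ⇒ S*C   [S ::= S * C]
S*C ⇒ S*C*C   [S ::= S * C]
S*C*C ⇒ C*C*C   [S ::= C]
C*C*C ⇒ x*C*C   [C ::= x]
x*C*C ⇒ x*x*C   [C ::= x]
x*x*C ⇒ x*x*x   [C ::= x]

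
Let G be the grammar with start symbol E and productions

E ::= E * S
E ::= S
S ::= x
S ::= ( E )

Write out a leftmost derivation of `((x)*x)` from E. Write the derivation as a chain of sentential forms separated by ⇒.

E ⇒ S   [E ::= S]
S ⇒ (E)   [S ::= ( E )]
(E) ⇒ (E*S)   [E ::= E * S]
(E*S) ⇒ (S*S)   [E ::= S]
(S*S) ⇒ ((E)*S)   [S ::= ( E )]
((E)*S) ⇒ ((S)*S)   [E ::= S]
((S)*S) ⇒ ((x)*S)   [S ::= x]
((x)*S) ⇒ ((x)*x)   [S ::= x]

E ⇒ S ⇒ (E) ⇒ (E*S) ⇒ (S*S) ⇒ ((E)*S) ⇒ ((S)*S) ⇒ ((x)*S) ⇒ ((x)*x)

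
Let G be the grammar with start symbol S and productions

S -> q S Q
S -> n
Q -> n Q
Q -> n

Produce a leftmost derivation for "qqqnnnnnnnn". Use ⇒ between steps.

S ⇒ qSQ   [S -> q S Q]
qSQ ⇒ qqSQQ   [S -> q S Q]
qqSQQ ⇒ qqqSQQQ   [S -> q S Q]
qqqSQQQ ⇒ qqqnQQQ   [S -> n]
qqqnQQQ ⇒ qqqnnQQQ   [Q -> n Q]
qqqnnQQQ ⇒ qqqnnnQQQ   [Q -> n Q]
qqqnnnQQQ ⇒ qqqnnnnQQ   [Q -> n]
qqqnnnnQQ ⇒ qqqnnnnnQQ   [Q -> n Q]
qqqnnnnnQQ ⇒ qqqnnnnnnQ   [Q -> n]
qqqnnnnnnQ ⇒ qqqnnnnnnnQ   [Q -> n Q]
qqqnnnnnnnQ ⇒ qqqnnnnnnnn   [Q -> n]

S ⇒ qSQ ⇒ qqSQQ ⇒ qqqSQQQ ⇒ qqqnQQQ ⇒ qqqnnQQQ ⇒ qqqnnnQQQ ⇒ qqqnnnnQQ ⇒ qqqnnnnnQQ ⇒ qqqnnnnnnQ ⇒ qqqnnnnnnnQ ⇒ qqqnnnnnnnn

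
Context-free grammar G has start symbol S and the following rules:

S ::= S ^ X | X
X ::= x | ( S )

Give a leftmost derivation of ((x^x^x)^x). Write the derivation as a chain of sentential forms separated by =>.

S => X => (S) => (S^X) => (X^X) => ((S)^X) => ((S^X)^X) => ((S^X^X)^X) => ((X^X^X)^X) => ((x^X^X)^X) => ((x^x^X)^X) => ((x^x^x)^X) => ((x^x^x)^x)

S => X   [S ::= X]
X => (S)   [X ::= ( S )]
(S) => (S^X)   [S ::= S ^ X]
(S^X) => (X^X)   [S ::= X]
(X^X) => ((S)^X)   [X ::= ( S )]
((S)^X) => ((S^X)^X)   [S ::= S ^ X]
((S^X)^X) => ((S^X^X)^X)   [S ::= S ^ X]
((S^X^X)^X) => ((X^X^X)^X)   [S ::= X]
((X^X^X)^X) => ((x^X^X)^X)   [X ::= x]
((x^X^X)^X) => ((x^x^X)^X)   [X ::= x]
((x^x^X)^X) => ((x^x^x)^X)   [X ::= x]
((x^x^x)^X) => ((x^x^x)^x)   [X ::= x]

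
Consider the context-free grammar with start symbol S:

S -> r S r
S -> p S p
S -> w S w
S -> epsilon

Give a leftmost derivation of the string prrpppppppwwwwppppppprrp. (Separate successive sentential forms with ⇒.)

S ⇒ pSp   [S -> p S p]
pSp ⇒ prSrp   [S -> r S r]
prSrp ⇒ prrSrrp   [S -> r S r]
prrSrrp ⇒ prrpSprrp   [S -> p S p]
prrpSprrp ⇒ prrppSpprrp   [S -> p S p]
prrppSpprrp ⇒ prrpppSppprrp   [S -> p S p]
prrpppSppprrp ⇒ prrppppSpppprrp   [S -> p S p]
prrppppSpppprrp ⇒ prrpppppSppppprrp   [S -> p S p]
prrpppppSppppprrp ⇒ prrppppppSpppppprrp   [S -> p S p]
prrppppppSpppppprrp ⇒ prrpppppppSppppppprrp   [S -> p S p]
prrpppppppSppppppprrp ⇒ prrpppppppwSwppppppprrp   [S -> w S w]
prrpppppppwSwppppppprrp ⇒ prrpppppppwwSwwppppppprrp   [S -> w S w]
prrpppppppwwSwwppppppprrp ⇒ prrpppppppwwwwppppppprrp   [S -> epsilon]

S ⇒ pSp ⇒ prSrp ⇒ prrSrrp ⇒ prrpSprrp ⇒ prrppSpprrp ⇒ prrpppSppprrp ⇒ prrppppSpppprrp ⇒ prrpppppSppppprrp ⇒ prrppppppSpppppprrp ⇒ prrpppppppSppppppprrp ⇒ prrpppppppwSwppppppprrp ⇒ prrpppppppwwSwwppppppprrp ⇒ prrpppppppwwwwppppppprrp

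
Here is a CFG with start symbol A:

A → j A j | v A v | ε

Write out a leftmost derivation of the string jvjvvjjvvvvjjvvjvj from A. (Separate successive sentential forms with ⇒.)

A ⇒ jAj   [A → j A j]
jAj ⇒ jvAvj   [A → v A v]
jvAvj ⇒ jvjAjvj   [A → j A j]
jvjAjvj ⇒ jvjvAvjvj   [A → v A v]
jvjvAvjvj ⇒ jvjvvAvvjvj   [A → v A v]
jvjvvAvvjvj ⇒ jvjvvjAjvvjvj   [A → j A j]
jvjvvjAjvvjvj ⇒ jvjvvjjAjjvvjvj   [A → j A j]
jvjvvjjAjjvvjvj ⇒ jvjvvjjvAvjjvvjvj   [A → v A v]
jvjvvjjvAvjjvvjvj ⇒ jvjvvjjvvAvvjjvvjvj   [A → v A v]
jvjvvjjvvAvvjjvvjvj ⇒ jvjvvjjvvvvjjvvjvj   [A → ε]

A⇒jAj⇒jvAvj⇒jvjAjvj⇒jvjvAvjvj⇒jvjvvAvvjvj⇒jvjvvjAjvvjvj⇒jvjvvjjAjjvvjvj⇒jvjvvjjvAvjjvvjvj⇒jvjvvjjvvAvvjjvvjvj⇒jvjvvjjvvvvjjvvjvj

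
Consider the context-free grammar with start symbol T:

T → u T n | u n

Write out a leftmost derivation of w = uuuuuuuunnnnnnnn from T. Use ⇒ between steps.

T ⇒ uTn   [T → u T n]
uTn ⇒ uuTnn   [T → u T n]
uuTnn ⇒ uuuTnnn   [T → u T n]
uuuTnnn ⇒ uuuuTnnnn   [T → u T n]
uuuuTnnnn ⇒ uuuuuTnnnnn   [T → u T n]
uuuuuTnnnnn ⇒ uuuuuuTnnnnnn   [T → u T n]
uuuuuuTnnnnnn ⇒ uuuuuuuTnnnnnnn   [T → u T n]
uuuuuuuTnnnnnnn ⇒ uuuuuuuunnnnnnnn   [T → u n]

T ⇒ uTn ⇒ uuTnn ⇒ uuuTnnn ⇒ uuuuTnnnn ⇒ uuuuuTnnnnn ⇒ uuuuuuTnnnnnn ⇒ uuuuuuuTnnnnnnn ⇒ uuuuuuuunnnnnnnn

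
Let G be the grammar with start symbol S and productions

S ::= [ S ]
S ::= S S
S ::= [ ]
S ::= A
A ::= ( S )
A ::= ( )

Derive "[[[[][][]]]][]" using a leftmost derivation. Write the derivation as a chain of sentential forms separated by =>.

S=>SS=>[S]S=>[[S]]S=>[[[S]]]S=>[[[SS]]]S=>[[[SSS]]]S=>[[[[]SS]]]S=>[[[[][]S]]]S=>[[[[][][]]]]S=>[[[[][][]]]][]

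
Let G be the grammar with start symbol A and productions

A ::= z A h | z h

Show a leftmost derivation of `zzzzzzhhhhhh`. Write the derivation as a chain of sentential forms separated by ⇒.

A ⇒ zAh ⇒ zzAhh ⇒ zzzAhhh ⇒ zzzzAhhhh ⇒ zzzzzAhhhhh ⇒ zzzzzzhhhhhh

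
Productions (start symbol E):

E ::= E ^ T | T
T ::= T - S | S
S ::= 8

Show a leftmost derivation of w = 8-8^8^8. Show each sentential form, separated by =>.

E => E^T => E^T^T => T^T^T => T-S^T^T => S-S^T^T => 8-S^T^T => 8-8^T^T => 8-8^S^T => 8-8^8^T => 8-8^8^S => 8-8^8^8

E => E^T   [E ::= E ^ T]
E^T => E^T^T   [E ::= E ^ T]
E^T^T => T^T^T   [E ::= T]
T^T^T => T-S^T^T   [T ::= T - S]
T-S^T^T => S-S^T^T   [T ::= S]
S-S^T^T => 8-S^T^T   [S ::= 8]
8-S^T^T => 8-8^T^T   [S ::= 8]
8-8^T^T => 8-8^S^T   [T ::= S]
8-8^S^T => 8-8^8^T   [S ::= 8]
8-8^8^T => 8-8^8^S   [T ::= S]
8-8^8^S => 8-8^8^8   [S ::= 8]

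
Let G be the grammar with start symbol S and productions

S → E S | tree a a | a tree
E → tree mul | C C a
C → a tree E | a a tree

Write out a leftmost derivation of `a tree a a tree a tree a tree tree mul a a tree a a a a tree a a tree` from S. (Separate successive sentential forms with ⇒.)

S ⇒ E S ⇒ C C a S ⇒ a tree E C a S ⇒ a tree C C a C a S ⇒ a tree a a tree C a C a S ⇒ a tree a a tree a tree E a C a S ⇒ a tree a a tree a tree C C a a C a S ⇒ a tree a a tree a tree a tree E C a a C a S ⇒ a tree a a tree a tree a tree tree mul C a a C a S ⇒ a tree a a tree a tree a tree tree mul a a tree a a C a S ⇒ a tree a a tree a tree a tree tree mul a a tree a a a a tree a S ⇒ a tree a a tree a tree a tree tree mul a a tree a a a a tree a a tree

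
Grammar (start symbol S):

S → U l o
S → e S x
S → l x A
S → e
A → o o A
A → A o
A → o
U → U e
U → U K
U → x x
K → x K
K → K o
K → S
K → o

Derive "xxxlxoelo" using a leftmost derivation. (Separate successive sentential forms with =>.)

S => Ulo => Uelo => UKelo => xxKelo => xxxKelo => xxxSelo => xxxlxAelo => xxxlxoelo

S => Ulo   [S → U l o]
Ulo => Uelo   [U → U e]
Uelo => UKelo   [U → U K]
UKelo => xxKelo   [U → x x]
xxKelo => xxxKelo   [K → x K]
xxxKelo => xxxSelo   [K → S]
xxxSelo => xxxlxAelo   [S → l x A]
xxxlxAelo => xxxlxoelo   [A → o]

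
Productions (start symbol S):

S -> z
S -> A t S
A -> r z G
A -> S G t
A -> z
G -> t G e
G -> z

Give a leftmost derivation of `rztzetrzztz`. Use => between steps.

S => AtS => rzGtS => rztGetS => rztzetS => rztzetAtS => rztzetrzGtS => rztzetrzztS => rztzetrzztz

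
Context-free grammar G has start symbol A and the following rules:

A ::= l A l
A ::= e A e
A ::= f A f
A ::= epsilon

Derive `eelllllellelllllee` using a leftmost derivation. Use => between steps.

A => eAe => eeAee => eelAlee => eellAllee => eelllAlllee => eellllAllllee => eelllllAlllllee => eellllleAelllllee => eelllllelAlelllllee => eelllllellelllllee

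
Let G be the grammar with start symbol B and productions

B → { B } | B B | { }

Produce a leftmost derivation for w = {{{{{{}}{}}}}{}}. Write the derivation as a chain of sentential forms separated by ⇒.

B⇒{B}⇒{BB}⇒{{B}B}⇒{{{B}}B}⇒{{{{B}}}B}⇒{{{{BB}}}B}⇒{{{{{B}B}}}B}⇒{{{{{{}}B}}}B}⇒{{{{{{}}{}}}}B}⇒{{{{{{}}{}}}}{}}

B ⇒ {B}   [B → { B }]
{B} ⇒ {BB}   [B → B B]
{BB} ⇒ {{B}B}   [B → { B }]
{{B}B} ⇒ {{{B}}B}   [B → { B }]
{{{B}}B} ⇒ {{{{B}}}B}   [B → { B }]
{{{{B}}}B} ⇒ {{{{BB}}}B}   [B → B B]
{{{{BB}}}B} ⇒ {{{{{B}B}}}B}   [B → { B }]
{{{{{B}B}}}B} ⇒ {{{{{{}}B}}}B}   [B → { }]
{{{{{{}}B}}}B} ⇒ {{{{{{}}{}}}}B}   [B → { }]
{{{{{{}}{}}}}B} ⇒ {{{{{{}}{}}}}{}}   [B → { }]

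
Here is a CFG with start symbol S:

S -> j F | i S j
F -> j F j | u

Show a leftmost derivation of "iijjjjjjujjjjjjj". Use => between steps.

S => iSj => iiSjj => iijFjj => iijjFjjj => iijjjFjjjj => iijjjjFjjjjj => iijjjjjFjjjjjj => iijjjjjjFjjjjjjj => iijjjjjjujjjjjjj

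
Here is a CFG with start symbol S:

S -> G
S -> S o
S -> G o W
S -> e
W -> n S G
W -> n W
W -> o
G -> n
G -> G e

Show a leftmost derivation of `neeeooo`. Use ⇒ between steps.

S ⇒ So   [S -> S o]
So ⇒ GoWo   [S -> G o W]
GoWo ⇒ GeoWo   [G -> G e]
GeoWo ⇒ GeeoWo   [G -> G e]
GeeoWo ⇒ GeeeoWo   [G -> G e]
GeeeoWo ⇒ neeeoWo   [G -> n]
neeeoWo ⇒ neeeooo   [W -> o]

S ⇒ So ⇒ GoWo ⇒ GeoWo ⇒ GeeoWo ⇒ GeeeoWo ⇒ neeeoWo ⇒ neeeooo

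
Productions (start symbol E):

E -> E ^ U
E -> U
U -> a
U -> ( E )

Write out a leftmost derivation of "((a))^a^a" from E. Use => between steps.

E => E^U => E^U^U => U^U^U => (E)^U^U => (U)^U^U => ((E))^U^U => ((U))^U^U => ((a))^U^U => ((a))^a^U => ((a))^a^a

E => E^U   [E -> E ^ U]
E^U => E^U^U   [E -> E ^ U]
E^U^U => U^U^U   [E -> U]
U^U^U => (E)^U^U   [U -> ( E )]
(E)^U^U => (U)^U^U   [E -> U]
(U)^U^U => ((E))^U^U   [U -> ( E )]
((E))^U^U => ((U))^U^U   [E -> U]
((U))^U^U => ((a))^U^U   [U -> a]
((a))^U^U => ((a))^a^U   [U -> a]
((a))^a^U => ((a))^a^a   [U -> a]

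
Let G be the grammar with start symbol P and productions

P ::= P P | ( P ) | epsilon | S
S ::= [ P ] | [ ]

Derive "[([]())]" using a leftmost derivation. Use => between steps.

P => S   [P ::= S]
S => [P]   [S ::= [ P ]]
[P] => [PP]   [P ::= P P]
[PP] => [(P)P]   [P ::= ( P )]
[(P)P] => [(PP)P]   [P ::= P P]
[(PP)P] => [(PPP)P]   [P ::= P P]
[(PPP)P] => [(SPP)P]   [P ::= S]
[(SPP)P] => [([]PP)P]   [S ::= [ ]]
[([]PP)P] => [([](P)P)P]   [P ::= ( P )]
[([](P)P)P] => [([]()P)P]   [P ::= epsilon]
[([]()P)P] => [([]())P]   [P ::= epsilon]
[([]())P] => [([]())]   [P ::= epsilon]

P=>S=>[P]=>[PP]=>[(P)P]=>[(PP)P]=>[(PPP)P]=>[(SPP)P]=>[([]PP)P]=>[([](P)P)P]=>[([]()P)P]=>[([]())P]=>[([]())]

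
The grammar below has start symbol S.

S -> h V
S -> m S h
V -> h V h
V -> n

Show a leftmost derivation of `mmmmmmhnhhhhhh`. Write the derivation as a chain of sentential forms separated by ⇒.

S ⇒ mSh ⇒ mmShh ⇒ mmmShhh ⇒ mmmmShhhh ⇒ mmmmmShhhhh ⇒ mmmmmmShhhhhh ⇒ mmmmmmhVhhhhhh ⇒ mmmmmmhnhhhhhh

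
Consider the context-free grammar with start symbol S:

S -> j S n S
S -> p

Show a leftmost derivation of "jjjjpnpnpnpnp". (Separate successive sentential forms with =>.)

S => jSnS   [S -> j S n S]
jSnS => jjSnSnS   [S -> j S n S]
jjSnSnS => jjjSnSnSnS   [S -> j S n S]
jjjSnSnSnS => jjjjSnSnSnSnS   [S -> j S n S]
jjjjSnSnSnSnS => jjjjpnSnSnSnS   [S -> p]
jjjjpnSnSnSnS => jjjjpnpnSnSnS   [S -> p]
jjjjpnpnSnSnS => jjjjpnpnpnSnS   [S -> p]
jjjjpnpnpnSnS => jjjjpnpnpnpnS   [S -> p]
jjjjpnpnpnpnS => jjjjpnpnpnpnp   [S -> p]

S=>jSnS=>jjSnSnS=>jjjSnSnSnS=>jjjjSnSnSnSnS=>jjjjpnSnSnSnS=>jjjjpnpnSnSnS=>jjjjpnpnpnSnS=>jjjjpnpnpnpnS=>jjjjpnpnpnpnp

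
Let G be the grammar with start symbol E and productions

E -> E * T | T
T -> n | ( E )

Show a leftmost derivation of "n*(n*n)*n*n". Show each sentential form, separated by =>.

E => E*T => E*T*T => E*T*T*T => T*T*T*T => n*T*T*T => n*(E)*T*T => n*(E*T)*T*T => n*(T*T)*T*T => n*(n*T)*T*T => n*(n*n)*T*T => n*(n*n)*n*T => n*(n*n)*n*n

E => E*T   [E -> E * T]
E*T => E*T*T   [E -> E * T]
E*T*T => E*T*T*T   [E -> E * T]
E*T*T*T => T*T*T*T   [E -> T]
T*T*T*T => n*T*T*T   [T -> n]
n*T*T*T => n*(E)*T*T   [T -> ( E )]
n*(E)*T*T => n*(E*T)*T*T   [E -> E * T]
n*(E*T)*T*T => n*(T*T)*T*T   [E -> T]
n*(T*T)*T*T => n*(n*T)*T*T   [T -> n]
n*(n*T)*T*T => n*(n*n)*T*T   [T -> n]
n*(n*n)*T*T => n*(n*n)*n*T   [T -> n]
n*(n*n)*n*T => n*(n*n)*n*n   [T -> n]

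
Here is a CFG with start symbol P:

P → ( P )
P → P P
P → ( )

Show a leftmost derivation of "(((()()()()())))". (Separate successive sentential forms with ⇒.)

P⇒(P)⇒((P))⇒(((P)))⇒(((PP)))⇒(((PPP)))⇒(((PPPP)))⇒(((PPPPP)))⇒(((()PPPP)))⇒(((()()PPP)))⇒(((()()()PP)))⇒(((()()()()P)))⇒(((()()()()())))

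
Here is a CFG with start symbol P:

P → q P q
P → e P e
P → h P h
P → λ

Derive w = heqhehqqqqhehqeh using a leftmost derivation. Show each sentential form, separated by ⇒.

P ⇒ hPh ⇒ hePeh ⇒ heqPqeh ⇒ heqhPhqeh ⇒ heqhePehqeh ⇒ heqhehPhehqeh ⇒ heqhehqPqhehqeh ⇒ heqhehqqPqqhehqeh ⇒ heqhehqqqqhehqeh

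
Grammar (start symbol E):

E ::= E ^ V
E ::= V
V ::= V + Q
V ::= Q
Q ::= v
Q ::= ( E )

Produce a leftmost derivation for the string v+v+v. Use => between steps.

E=>V=>V+Q=>V+Q+Q=>Q+Q+Q=>v+Q+Q=>v+v+Q=>v+v+v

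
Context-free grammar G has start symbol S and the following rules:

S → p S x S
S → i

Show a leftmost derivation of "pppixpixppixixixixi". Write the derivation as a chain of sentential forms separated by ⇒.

S⇒pSxS⇒ppSxSxS⇒pppSxSxSxS⇒pppixSxSxS⇒pppixpSxSxSxS⇒pppixpixSxSxS⇒pppixpixpSxSxSxS⇒pppixpixppSxSxSxSxS⇒pppixpixppixSxSxSxS⇒pppixpixppixixSxSxS⇒pppixpixppixixixSxS⇒pppixpixppixixixixS⇒pppixpixppixixixixi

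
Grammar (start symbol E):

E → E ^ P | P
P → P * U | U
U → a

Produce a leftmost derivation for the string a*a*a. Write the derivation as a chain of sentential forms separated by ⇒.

E ⇒ P ⇒ P*U ⇒ P*U*U ⇒ U*U*U ⇒ a*U*U ⇒ a*a*U ⇒ a*a*a

E ⇒ P   [E → P]
P ⇒ P*U   [P → P * U]
P*U ⇒ P*U*U   [P → P * U]
P*U*U ⇒ U*U*U   [P → U]
U*U*U ⇒ a*U*U   [U → a]
a*U*U ⇒ a*a*U   [U → a]
a*a*U ⇒ a*a*a   [U → a]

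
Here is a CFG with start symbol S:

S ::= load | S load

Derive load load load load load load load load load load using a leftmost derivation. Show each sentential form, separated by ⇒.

S ⇒ S load   [S ::= S load]
S load ⇒ S load load   [S ::= S load]
S load load ⇒ S load load load   [S ::= S load]
S load load load ⇒ S load load load load   [S ::= S load]
S load load load load ⇒ S load load load load load   [S ::= S load]
S load load load load load ⇒ S load load load load load load   [S ::= S load]
S load load load load load load ⇒ S load load load load load load load   [S ::= S load]
S load load load load load load load ⇒ S load load load load load load load load   [S ::= S load]
S load load load load load load load load ⇒ S load load load load load load load load load   [S ::= S load]
S load load load load load load load load load ⇒ load load load load load load load load load load   [S ::= load]

S ⇒ S load ⇒ S load load ⇒ S load load load ⇒ S load load load load ⇒ S load load load load load ⇒ S load load load load load load ⇒ S load load load load load load load ⇒ S load load load load load load load load ⇒ S load load load load load load load load load ⇒ load load load load load load load load load load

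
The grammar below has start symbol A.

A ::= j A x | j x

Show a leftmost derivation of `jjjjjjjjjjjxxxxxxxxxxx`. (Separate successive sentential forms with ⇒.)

A ⇒ jAx   [A ::= j A x]
jAx ⇒ jjAxx   [A ::= j A x]
jjAxx ⇒ jjjAxxx   [A ::= j A x]
jjjAxxx ⇒ jjjjAxxxx   [A ::= j A x]
jjjjAxxxx ⇒ jjjjjAxxxxx   [A ::= j A x]
jjjjjAxxxxx ⇒ jjjjjjAxxxxxx   [A ::= j A x]
jjjjjjAxxxxxx ⇒ jjjjjjjAxxxxxxx   [A ::= j A x]
jjjjjjjAxxxxxxx ⇒ jjjjjjjjAxxxxxxxx   [A ::= j A x]
jjjjjjjjAxxxxxxxx ⇒ jjjjjjjjjAxxxxxxxxx   [A ::= j A x]
jjjjjjjjjAxxxxxxxxx ⇒ jjjjjjjjjjAxxxxxxxxxx   [A ::= j A x]
jjjjjjjjjjAxxxxxxxxxx ⇒ jjjjjjjjjjjxxxxxxxxxxx   [A ::= j x]

A ⇒ jAx ⇒ jjAxx ⇒ jjjAxxx ⇒ jjjjAxxxx ⇒ jjjjjAxxxxx ⇒ jjjjjjAxxxxxx ⇒ jjjjjjjAxxxxxxx ⇒ jjjjjjjjAxxxxxxxx ⇒ jjjjjjjjjAxxxxxxxxx ⇒ jjjjjjjjjjAxxxxxxxxxx ⇒ jjjjjjjjjjjxxxxxxxxxxx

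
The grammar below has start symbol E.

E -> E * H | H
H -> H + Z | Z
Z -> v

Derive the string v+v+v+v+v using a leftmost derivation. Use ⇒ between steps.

E ⇒ H   [E -> H]
H ⇒ H+Z   [H -> H + Z]
H+Z ⇒ H+Z+Z   [H -> H + Z]
H+Z+Z ⇒ H+Z+Z+Z   [H -> H + Z]
H+Z+Z+Z ⇒ H+Z+Z+Z+Z   [H -> H + Z]
H+Z+Z+Z+Z ⇒ Z+Z+Z+Z+Z   [H -> Z]
Z+Z+Z+Z+Z ⇒ v+Z+Z+Z+Z   [Z -> v]
v+Z+Z+Z+Z ⇒ v+v+Z+Z+Z   [Z -> v]
v+v+Z+Z+Z ⇒ v+v+v+Z+Z   [Z -> v]
v+v+v+Z+Z ⇒ v+v+v+v+Z   [Z -> v]
v+v+v+v+Z ⇒ v+v+v+v+v   [Z -> v]

E ⇒ H ⇒ H+Z ⇒ H+Z+Z ⇒ H+Z+Z+Z ⇒ H+Z+Z+Z+Z ⇒ Z+Z+Z+Z+Z ⇒ v+Z+Z+Z+Z ⇒ v+v+Z+Z+Z ⇒ v+v+v+Z+Z ⇒ v+v+v+v+Z ⇒ v+v+v+v+v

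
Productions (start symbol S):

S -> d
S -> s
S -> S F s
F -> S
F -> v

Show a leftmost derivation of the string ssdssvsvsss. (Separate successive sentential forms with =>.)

S => SFs => sFs => sSs => sSFss => ssFss => ssSss => ssSFsss => ssSFsFsss => ssSFsFsFsss => ssdFsFsFsss => ssdSsFsFsss => ssdssFsFsss => ssdssvsFsss => ssdssvsvsss

S => SFs   [S -> S F s]
SFs => sFs   [S -> s]
sFs => sSs   [F -> S]
sSs => sSFss   [S -> S F s]
sSFss => ssFss   [S -> s]
ssFss => ssSss   [F -> S]
ssSss => ssSFsss   [S -> S F s]
ssSFsss => ssSFsFsss   [S -> S F s]
ssSFsFsss => ssSFsFsFsss   [S -> S F s]
ssSFsFsFsss => ssdFsFsFsss   [S -> d]
ssdFsFsFsss => ssdSsFsFsss   [F -> S]
ssdSsFsFsss => ssdssFsFsss   [S -> s]
ssdssFsFsss => ssdssvsFsss   [F -> v]
ssdssvsFsss => ssdssvsvsss   [F -> v]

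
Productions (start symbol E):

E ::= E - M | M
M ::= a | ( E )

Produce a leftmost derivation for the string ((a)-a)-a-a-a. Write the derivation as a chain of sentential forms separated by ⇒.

E⇒E-M⇒E-M-M⇒E-M-M-M⇒M-M-M-M⇒(E)-M-M-M⇒(E-M)-M-M-M⇒(M-M)-M-M-M⇒((E)-M)-M-M-M⇒((M)-M)-M-M-M⇒((a)-M)-M-M-M⇒((a)-a)-M-M-M⇒((a)-a)-a-M-M⇒((a)-a)-a-a-M⇒((a)-a)-a-a-a

E ⇒ E-M   [E ::= E - M]
E-M ⇒ E-M-M   [E ::= E - M]
E-M-M ⇒ E-M-M-M   [E ::= E - M]
E-M-M-M ⇒ M-M-M-M   [E ::= M]
M-M-M-M ⇒ (E)-M-M-M   [M ::= ( E )]
(E)-M-M-M ⇒ (E-M)-M-M-M   [E ::= E - M]
(E-M)-M-M-M ⇒ (M-M)-M-M-M   [E ::= M]
(M-M)-M-M-M ⇒ ((E)-M)-M-M-M   [M ::= ( E )]
((E)-M)-M-M-M ⇒ ((M)-M)-M-M-M   [E ::= M]
((M)-M)-M-M-M ⇒ ((a)-M)-M-M-M   [M ::= a]
((a)-M)-M-M-M ⇒ ((a)-a)-M-M-M   [M ::= a]
((a)-a)-M-M-M ⇒ ((a)-a)-a-M-M   [M ::= a]
((a)-a)-a-M-M ⇒ ((a)-a)-a-a-M   [M ::= a]
((a)-a)-a-a-M ⇒ ((a)-a)-a-a-a   [M ::= a]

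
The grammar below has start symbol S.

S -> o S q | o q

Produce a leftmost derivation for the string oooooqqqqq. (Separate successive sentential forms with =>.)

S => oSq => ooSqq => oooSqqq => ooooSqqqq => oooooqqqqq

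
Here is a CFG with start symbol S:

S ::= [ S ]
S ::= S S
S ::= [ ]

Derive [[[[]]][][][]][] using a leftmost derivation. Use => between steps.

S=>SS=>[S]S=>[SS]S=>[SSS]S=>[SSSS]S=>[[S]SSS]S=>[[[S]]SSS]S=>[[[[]]]SSS]S=>[[[[]]][]SS]S=>[[[[]]][][]S]S=>[[[[]]][][][]]S=>[[[[]]][][][]][]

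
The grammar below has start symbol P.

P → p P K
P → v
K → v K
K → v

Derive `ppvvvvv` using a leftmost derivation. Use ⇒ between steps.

P ⇒ pPK ⇒ ppPKK ⇒ ppvKK ⇒ ppvvKK ⇒ ppvvvKK ⇒ ppvvvvK ⇒ ppvvvvv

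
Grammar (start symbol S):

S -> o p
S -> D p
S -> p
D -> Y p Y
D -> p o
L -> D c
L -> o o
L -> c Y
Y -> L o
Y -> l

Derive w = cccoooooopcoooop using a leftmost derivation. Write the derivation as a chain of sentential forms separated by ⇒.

S ⇒ Dp   [S -> D p]
Dp ⇒ YpYp   [D -> Y p Y]
YpYp ⇒ LopYp   [Y -> L o]
LopYp ⇒ cYopYp   [L -> c Y]
cYopYp ⇒ cLoopYp   [Y -> L o]
cLoopYp ⇒ ccYoopYp   [L -> c Y]
ccYoopYp ⇒ ccLooopYp   [Y -> L o]
ccLooopYp ⇒ cccYooopYp   [L -> c Y]
cccYooopYp ⇒ cccLoooopYp   [Y -> L o]
cccLoooopYp ⇒ cccoooooopYp   [L -> o o]
cccoooooopYp ⇒ cccoooooopLop   [Y -> L o]
cccoooooopLop ⇒ cccoooooopcYop   [L -> c Y]
cccoooooopcYop ⇒ cccoooooopcLoop   [Y -> L o]
cccoooooopcLoop ⇒ cccoooooopcoooop   [L -> o o]

S ⇒ Dp ⇒ YpYp ⇒ LopYp ⇒ cYopYp ⇒ cLoopYp ⇒ ccYoopYp ⇒ ccLooopYp ⇒ cccYooopYp ⇒ cccLoooopYp ⇒ cccoooooopYp ⇒ cccoooooopLop ⇒ cccoooooopcYop ⇒ cccoooooopcLoop ⇒ cccoooooopcoooop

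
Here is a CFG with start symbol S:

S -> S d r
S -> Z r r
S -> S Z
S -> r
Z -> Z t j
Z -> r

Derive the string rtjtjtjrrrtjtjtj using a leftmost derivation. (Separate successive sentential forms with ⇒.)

S ⇒ SZ ⇒ ZrrZ ⇒ ZtjrrZ ⇒ ZtjtjrrZ ⇒ ZtjtjtjrrZ ⇒ rtjtjtjrrZ ⇒ rtjtjtjrrZtj ⇒ rtjtjtjrrZtjtj ⇒ rtjtjtjrrZtjtjtj ⇒ rtjtjtjrrrtjtjtj

S ⇒ SZ   [S -> S Z]
SZ ⇒ ZrrZ   [S -> Z r r]
ZrrZ ⇒ ZtjrrZ   [Z -> Z t j]
ZtjrrZ ⇒ ZtjtjrrZ   [Z -> Z t j]
ZtjtjrrZ ⇒ ZtjtjtjrrZ   [Z -> Z t j]
ZtjtjtjrrZ ⇒ rtjtjtjrrZ   [Z -> r]
rtjtjtjrrZ ⇒ rtjtjtjrrZtj   [Z -> Z t j]
rtjtjtjrrZtj ⇒ rtjtjtjrrZtjtj   [Z -> Z t j]
rtjtjtjrrZtjtj ⇒ rtjtjtjrrZtjtjtj   [Z -> Z t j]
rtjtjtjrrZtjtjtj ⇒ rtjtjtjrrrtjtjtj   [Z -> r]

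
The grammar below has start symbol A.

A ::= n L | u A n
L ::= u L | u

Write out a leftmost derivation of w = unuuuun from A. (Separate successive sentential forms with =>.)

A => uAn => unLn => unuLn => unuuLn => unuuuLn => unuuuun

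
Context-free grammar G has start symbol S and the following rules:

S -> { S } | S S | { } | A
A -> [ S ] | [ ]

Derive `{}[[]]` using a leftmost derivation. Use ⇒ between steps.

S ⇒ SS ⇒ {}S ⇒ {}A ⇒ {}[S] ⇒ {}[A] ⇒ {}[[]]

S ⇒ SS   [S -> S S]
SS ⇒ {}S   [S -> { }]
{}S ⇒ {}A   [S -> A]
{}A ⇒ {}[S]   [A -> [ S ]]
{}[S] ⇒ {}[A]   [S -> A]
{}[A] ⇒ {}[[]]   [A -> [ ]]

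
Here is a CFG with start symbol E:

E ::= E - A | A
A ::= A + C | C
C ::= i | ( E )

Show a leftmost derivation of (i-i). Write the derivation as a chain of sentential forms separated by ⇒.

E ⇒ A ⇒ C ⇒ (E) ⇒ (E-A) ⇒ (A-A) ⇒ (C-A) ⇒ (i-A) ⇒ (i-C) ⇒ (i-i)

E ⇒ A   [E ::= A]
A ⇒ C   [A ::= C]
C ⇒ (E)   [C ::= ( E )]
(E) ⇒ (E-A)   [E ::= E - A]
(E-A) ⇒ (A-A)   [E ::= A]
(A-A) ⇒ (C-A)   [A ::= C]
(C-A) ⇒ (i-A)   [C ::= i]
(i-A) ⇒ (i-C)   [A ::= C]
(i-C) ⇒ (i-i)   [C ::= i]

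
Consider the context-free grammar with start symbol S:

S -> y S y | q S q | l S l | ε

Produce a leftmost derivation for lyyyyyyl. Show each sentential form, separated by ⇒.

S⇒lSl⇒lySyl⇒lyySyyl⇒lyyySyyyl⇒lyyyyyyl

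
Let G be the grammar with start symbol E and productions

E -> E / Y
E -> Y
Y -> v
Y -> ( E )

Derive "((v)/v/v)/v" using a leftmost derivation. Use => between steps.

E => E/Y   [E -> E / Y]
E/Y => Y/Y   [E -> Y]
Y/Y => (E)/Y   [Y -> ( E )]
(E)/Y => (E/Y)/Y   [E -> E / Y]
(E/Y)/Y => (E/Y/Y)/Y   [E -> E / Y]
(E/Y/Y)/Y => (Y/Y/Y)/Y   [E -> Y]
(Y/Y/Y)/Y => ((E)/Y/Y)/Y   [Y -> ( E )]
((E)/Y/Y)/Y => ((Y)/Y/Y)/Y   [E -> Y]
((Y)/Y/Y)/Y => ((v)/Y/Y)/Y   [Y -> v]
((v)/Y/Y)/Y => ((v)/v/Y)/Y   [Y -> v]
((v)/v/Y)/Y => ((v)/v/v)/Y   [Y -> v]
((v)/v/v)/Y => ((v)/v/v)/v   [Y -> v]

E => E/Y => Y/Y => (E)/Y => (E/Y)/Y => (E/Y/Y)/Y => (Y/Y/Y)/Y => ((E)/Y/Y)/Y => ((Y)/Y/Y)/Y => ((v)/Y/Y)/Y => ((v)/v/Y)/Y => ((v)/v/v)/Y => ((v)/v/v)/v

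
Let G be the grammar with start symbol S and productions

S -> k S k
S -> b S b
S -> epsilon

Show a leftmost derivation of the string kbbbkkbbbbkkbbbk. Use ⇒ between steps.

S ⇒ kSk   [S -> k S k]
kSk ⇒ kbSbk   [S -> b S b]
kbSbk ⇒ kbbSbbk   [S -> b S b]
kbbSbbk ⇒ kbbbSbbbk   [S -> b S b]
kbbbSbbbk ⇒ kbbbkSkbbbk   [S -> k S k]
kbbbkSkbbbk ⇒ kbbbkkSkkbbbk   [S -> k S k]
kbbbkkSkkbbbk ⇒ kbbbkkbSbkkbbbk   [S -> b S b]
kbbbkkbSbkkbbbk ⇒ kbbbkkbbSbbkkbbbk   [S -> b S b]
kbbbkkbbSbbkkbbbk ⇒ kbbbkkbbbbkkbbbk   [S -> epsilon]

S⇒kSk⇒kbSbk⇒kbbSbbk⇒kbbbSbbbk⇒kbbbkSkbbbk⇒kbbbkkSkkbbbk⇒kbbbkkbSbkkbbbk⇒kbbbkkbbSbbkkbbbk⇒kbbbkkbbbbkkbbbk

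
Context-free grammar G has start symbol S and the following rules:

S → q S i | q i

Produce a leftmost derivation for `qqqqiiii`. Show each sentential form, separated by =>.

S => qSi => qqSii => qqqSiii => qqqqiiii

S => qSi   [S → q S i]
qSi => qqSii   [S → q S i]
qqSii => qqqSiii   [S → q S i]
qqqSiii => qqqqiiii   [S → q i]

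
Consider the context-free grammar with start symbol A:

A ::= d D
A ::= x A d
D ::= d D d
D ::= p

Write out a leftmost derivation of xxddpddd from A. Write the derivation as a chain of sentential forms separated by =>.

A => xAd   [A ::= x A d]
xAd => xxAdd   [A ::= x A d]
xxAdd => xxdDdd   [A ::= d D]
xxdDdd => xxddDddd   [D ::= d D d]
xxddDddd => xxddpddd   [D ::= p]

A => xAd => xxAdd => xxdDdd => xxddDddd => xxddpddd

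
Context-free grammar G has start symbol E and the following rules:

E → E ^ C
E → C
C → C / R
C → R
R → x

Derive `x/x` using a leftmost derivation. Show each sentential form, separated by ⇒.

E ⇒ C   [E → C]
C ⇒ C/R   [C → C / R]
C/R ⇒ R/R   [C → R]
R/R ⇒ x/R   [R → x]
x/R ⇒ x/x   [R → x]

E⇒C⇒C/R⇒R/R⇒x/R⇒x/x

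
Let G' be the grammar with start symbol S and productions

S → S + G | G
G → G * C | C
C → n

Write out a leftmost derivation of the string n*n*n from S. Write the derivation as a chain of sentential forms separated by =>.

S => G => G*C => G*C*C => C*C*C => n*C*C => n*n*C => n*n*n

S => G   [S → G]
G => G*C   [G → G * C]
G*C => G*C*C   [G → G * C]
G*C*C => C*C*C   [G → C]
C*C*C => n*C*C   [C → n]
n*C*C => n*n*C   [C → n]
n*n*C => n*n*n   [C → n]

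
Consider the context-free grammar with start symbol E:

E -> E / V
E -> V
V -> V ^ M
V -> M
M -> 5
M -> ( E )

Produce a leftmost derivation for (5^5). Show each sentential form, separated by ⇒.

E ⇒ V   [E -> V]
V ⇒ M   [V -> M]
M ⇒ (E)   [M -> ( E )]
(E) ⇒ (V)   [E -> V]
(V) ⇒ (V^M)   [V -> V ^ M]
(V^M) ⇒ (M^M)   [V -> M]
(M^M) ⇒ (5^M)   [M -> 5]
(5^M) ⇒ (5^5)   [M -> 5]

E⇒V⇒M⇒(E)⇒(V)⇒(V^M)⇒(M^M)⇒(5^M)⇒(5^5)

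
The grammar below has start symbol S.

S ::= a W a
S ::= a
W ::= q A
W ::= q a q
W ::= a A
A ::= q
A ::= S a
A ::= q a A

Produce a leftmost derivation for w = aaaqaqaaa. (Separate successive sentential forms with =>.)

S => aWa   [S ::= a W a]
aWa => aaAa   [W ::= a A]
aaAa => aaSaa   [A ::= S a]
aaSaa => aaaWaaa   [S ::= a W a]
aaaWaaa => aaaqaqaaa   [W ::= q a q]

S => aWa => aaAa => aaSaa => aaaWaaa => aaaqaqaaa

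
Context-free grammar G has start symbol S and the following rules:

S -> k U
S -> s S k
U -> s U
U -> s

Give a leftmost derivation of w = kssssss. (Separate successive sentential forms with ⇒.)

S⇒kU⇒ksU⇒kssU⇒ksssU⇒kssssU⇒ksssssU⇒kssssss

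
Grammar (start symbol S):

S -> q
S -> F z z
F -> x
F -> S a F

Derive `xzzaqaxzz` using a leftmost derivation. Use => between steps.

S => Fzz => SaFzz => FzzaFzz => xzzaFzz => xzzaSaFzz => xzzaqaFzz => xzzaqaxzz

S => Fzz   [S -> F z z]
Fzz => SaFzz   [F -> S a F]
SaFzz => FzzaFzz   [S -> F z z]
FzzaFzz => xzzaFzz   [F -> x]
xzzaFzz => xzzaSaFzz   [F -> S a F]
xzzaSaFzz => xzzaqaFzz   [S -> q]
xzzaqaFzz => xzzaqaxzz   [F -> x]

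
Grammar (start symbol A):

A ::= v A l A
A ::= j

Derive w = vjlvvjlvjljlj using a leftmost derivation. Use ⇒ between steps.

A ⇒ vAlA ⇒ vjlA ⇒ vjlvAlA ⇒ vjlvvAlAlA ⇒ vjlvvjlAlA ⇒ vjlvvjlvAlAlA ⇒ vjlvvjlvjlAlA ⇒ vjlvvjlvjljlA ⇒ vjlvvjlvjljlj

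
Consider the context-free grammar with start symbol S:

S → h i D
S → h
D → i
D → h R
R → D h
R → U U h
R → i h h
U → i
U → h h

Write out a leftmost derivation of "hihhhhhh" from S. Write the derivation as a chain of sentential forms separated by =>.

S => hiD => hihR => hihUUh => hihhhUh => hihhhhhh

S => hiD   [S → h i D]
hiD => hihR   [D → h R]
hihR => hihUUh   [R → U U h]
hihUUh => hihhhUh   [U → h h]
hihhhUh => hihhhhhh   [U → h h]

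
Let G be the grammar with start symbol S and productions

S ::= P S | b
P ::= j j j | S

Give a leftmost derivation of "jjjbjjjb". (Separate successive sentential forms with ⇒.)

S ⇒ PS   [S ::= P S]
PS ⇒ SS   [P ::= S]
SS ⇒ PSS   [S ::= P S]
PSS ⇒ jjjSS   [P ::= j j j]
jjjSS ⇒ jjjbS   [S ::= b]
jjjbS ⇒ jjjbPS   [S ::= P S]
jjjbPS ⇒ jjjbjjjS   [P ::= j j j]
jjjbjjjS ⇒ jjjbjjjb   [S ::= b]

S ⇒ PS ⇒ SS ⇒ PSS ⇒ jjjSS ⇒ jjjbS ⇒ jjjbPS ⇒ jjjbjjjS ⇒ jjjbjjjb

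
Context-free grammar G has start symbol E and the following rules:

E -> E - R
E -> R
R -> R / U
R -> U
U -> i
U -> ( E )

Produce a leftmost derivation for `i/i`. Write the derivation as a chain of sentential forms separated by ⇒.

E⇒R⇒R/U⇒U/U⇒i/U⇒i/i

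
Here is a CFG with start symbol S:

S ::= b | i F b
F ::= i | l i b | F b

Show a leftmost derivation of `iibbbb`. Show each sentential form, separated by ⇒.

S⇒iFb⇒iFbb⇒iFbbb⇒iFbbbb⇒iibbbb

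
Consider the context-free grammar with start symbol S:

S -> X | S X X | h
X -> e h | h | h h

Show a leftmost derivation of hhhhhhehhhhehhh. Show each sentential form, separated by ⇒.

S ⇒ SXX ⇒ SXXXX ⇒ SXXXXXX ⇒ SXXXXXXXX ⇒ XXXXXXXXX ⇒ hhXXXXXXXX ⇒ hhhhXXXXXXX ⇒ hhhhhhXXXXXX ⇒ hhhhhhehXXXXX ⇒ hhhhhhehhXXXX ⇒ hhhhhhehhhhXXX ⇒ hhhhhhehhhhehXX ⇒ hhhhhhehhhhehhX ⇒ hhhhhhehhhhehhh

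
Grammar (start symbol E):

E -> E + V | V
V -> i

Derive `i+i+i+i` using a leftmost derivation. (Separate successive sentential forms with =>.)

E => E+V   [E -> E + V]
E+V => E+V+V   [E -> E + V]
E+V+V => E+V+V+V   [E -> E + V]
E+V+V+V => V+V+V+V   [E -> V]
V+V+V+V => i+V+V+V   [V -> i]
i+V+V+V => i+i+V+V   [V -> i]
i+i+V+V => i+i+i+V   [V -> i]
i+i+i+V => i+i+i+i   [V -> i]

E => E+V => E+V+V => E+V+V+V => V+V+V+V => i+V+V+V => i+i+V+V => i+i+i+V => i+i+i+i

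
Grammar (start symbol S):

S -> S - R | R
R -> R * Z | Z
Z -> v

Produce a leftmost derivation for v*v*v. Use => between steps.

S => R   [S -> R]
R => R*Z   [R -> R * Z]
R*Z => R*Z*Z   [R -> R * Z]
R*Z*Z => Z*Z*Z   [R -> Z]
Z*Z*Z => v*Z*Z   [Z -> v]
v*Z*Z => v*v*Z   [Z -> v]
v*v*Z => v*v*v   [Z -> v]

S => R => R*Z => R*Z*Z => Z*Z*Z => v*Z*Z => v*v*Z => v*v*v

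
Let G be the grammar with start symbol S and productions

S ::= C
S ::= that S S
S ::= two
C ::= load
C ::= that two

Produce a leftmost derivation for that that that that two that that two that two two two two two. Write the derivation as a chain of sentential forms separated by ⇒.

S ⇒ that S S   [S ::= that S S]
that S S ⇒ that that S S S   [S ::= that S S]
that that S S S ⇒ that that that S S S S   [S ::= that S S]
that that that S S S S ⇒ that that that that S S S S S   [S ::= that S S]
that that that that S S S S S ⇒ that that that that two S S S S   [S ::= two]
that that that that two S S S S ⇒ that that that that two that S S S S S   [S ::= that S S]
that that that that two that S S S S S ⇒ that that that that two that C S S S S   [S ::= C]
that that that that two that C S S S S ⇒ that that that that two that that two S S S S   [C ::= that two]
that that that that two that that two S S S S ⇒ that that that that two that that two that S S S S S   [S ::= that S S]
that that that that two that that two that S S S S S ⇒ that that that that two that that two that two S S S S   [S ::= two]
that that that that two that that two that two S S S S ⇒ that that that that two that that two that two two S S S   [S ::= two]
that that that that two that that two that two two S S S ⇒ that that that that two that that two that two two two S S   [S ::= two]
that that that that two that that two that two two two S S ⇒ that that that that two that that two that two two two two S   [S ::= two]
that that that that two that that two that two two two two S ⇒ that that that that two that that two that two two two two two   [S ::= two]

S ⇒ that S S ⇒ that that S S S ⇒ that that that S S S S ⇒ that that that that S S S S S ⇒ that that that that two S S S S ⇒ that that that that two that S S S S S ⇒ that that that that two that C S S S S ⇒ that that that that two that that two S S S S ⇒ that that that that two that that two that S S S S S ⇒ that that that that two that that two that two S S S S ⇒ that that that that two that that two that two two S S S ⇒ that that that that two that that two that two two two S S ⇒ that that that that two that that two that two two two two S ⇒ that that that that two that that two that two two two two two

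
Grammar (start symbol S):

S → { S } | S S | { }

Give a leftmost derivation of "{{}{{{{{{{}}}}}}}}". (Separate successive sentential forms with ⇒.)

S ⇒ {S}   [S → { S }]
{S} ⇒ {SS}   [S → S S]
{SS} ⇒ {{}S}   [S → { }]
{{}S} ⇒ {{}{S}}   [S → { S }]
{{}{S}} ⇒ {{}{{S}}}   [S → { S }]
{{}{{S}}} ⇒ {{}{{{S}}}}   [S → { S }]
{{}{{{S}}}} ⇒ {{}{{{{S}}}}}   [S → { S }]
{{}{{{{S}}}}} ⇒ {{}{{{{{S}}}}}}   [S → { S }]
{{}{{{{{S}}}}}} ⇒ {{}{{{{{{S}}}}}}}   [S → { S }]
{{}{{{{{{S}}}}}}} ⇒ {{}{{{{{{{}}}}}}}}   [S → { }]

S ⇒ {S} ⇒ {SS} ⇒ {{}S} ⇒ {{}{S}} ⇒ {{}{{S}}} ⇒ {{}{{{S}}}} ⇒ {{}{{{{S}}}}} ⇒ {{}{{{{{S}}}}}} ⇒ {{}{{{{{{S}}}}}}} ⇒ {{}{{{{{{{}}}}}}}}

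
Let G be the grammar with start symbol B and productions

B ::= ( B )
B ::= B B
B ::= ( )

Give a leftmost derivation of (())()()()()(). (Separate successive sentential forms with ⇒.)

B ⇒ BB ⇒ BBB ⇒ BBBB ⇒ BBBBB ⇒ BBBBBB ⇒ (B)BBBBB ⇒ (())BBBBB ⇒ (())()BBBB ⇒ (())()()BBB ⇒ (())()()()BB ⇒ (())()()()()B ⇒ (())()()()()()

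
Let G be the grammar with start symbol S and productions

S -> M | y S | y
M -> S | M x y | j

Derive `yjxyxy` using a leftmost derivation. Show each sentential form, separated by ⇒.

S ⇒ M   [S -> M]
M ⇒ Mxy   [M -> M x y]
Mxy ⇒ Mxyxy   [M -> M x y]
Mxyxy ⇒ Sxyxy   [M -> S]
Sxyxy ⇒ ySxyxy   [S -> y S]
ySxyxy ⇒ yMxyxy   [S -> M]
yMxyxy ⇒ yjxyxy   [M -> j]

S ⇒ M ⇒ Mxy ⇒ Mxyxy ⇒ Sxyxy ⇒ ySxyxy ⇒ yMxyxy ⇒ yjxyxy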